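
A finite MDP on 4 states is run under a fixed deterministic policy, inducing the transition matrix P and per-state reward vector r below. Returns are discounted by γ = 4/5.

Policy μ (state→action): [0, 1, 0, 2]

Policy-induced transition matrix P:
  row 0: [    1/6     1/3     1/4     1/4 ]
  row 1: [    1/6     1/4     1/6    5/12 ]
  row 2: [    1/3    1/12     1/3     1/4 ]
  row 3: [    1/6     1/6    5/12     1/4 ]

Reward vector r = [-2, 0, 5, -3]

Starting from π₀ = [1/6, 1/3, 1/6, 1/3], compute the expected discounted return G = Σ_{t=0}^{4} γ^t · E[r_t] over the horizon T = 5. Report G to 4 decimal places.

t=0: π = [0.1667, 0.3333, 0.1667, 0.3333], E[r] = -0.5000, γ^t·E[r] = -0.500000, running G = -0.500000
t=1: π = [0.1944, 0.2083, 0.2917, 0.3056], E[r] = 0.1528, γ^t·E[r] = 0.122222, running G = -0.377778
t=2: π = [0.2153, 0.1921, 0.3079, 0.2847], E[r] = 0.2546, γ^t·E[r] = 0.162963, running G = -0.214815
t=3: π = [0.2180, 0.1929, 0.3071, 0.2820], E[r] = 0.2535, γ^t·E[r] = 0.129778, running G = -0.085037
t=4: π = [0.2178, 0.1935, 0.3065, 0.2822], E[r] = 0.2505, γ^t·E[r] = 0.102584, running G = 0.017547

G = 0.0175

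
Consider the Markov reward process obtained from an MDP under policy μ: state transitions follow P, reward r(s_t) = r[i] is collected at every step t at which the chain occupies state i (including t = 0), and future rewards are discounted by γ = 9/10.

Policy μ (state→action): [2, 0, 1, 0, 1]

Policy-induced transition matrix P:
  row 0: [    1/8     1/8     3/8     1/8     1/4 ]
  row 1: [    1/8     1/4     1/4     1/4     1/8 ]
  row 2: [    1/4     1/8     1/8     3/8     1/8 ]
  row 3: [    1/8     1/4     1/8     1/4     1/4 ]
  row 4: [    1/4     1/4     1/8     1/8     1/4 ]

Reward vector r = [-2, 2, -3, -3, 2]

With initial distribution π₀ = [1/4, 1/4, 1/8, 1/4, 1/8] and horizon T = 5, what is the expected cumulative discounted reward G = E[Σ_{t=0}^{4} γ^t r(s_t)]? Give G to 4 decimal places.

G = -3.3831

t=0: π = [0.2500, 0.2500, 0.1250, 0.2500, 0.1250], E[r] = -0.8750, γ^t·E[r] = -0.875000, running G = -0.875000
t=1: π = [0.1563, 0.2031, 0.2188, 0.2188, 0.2031], E[r] = -0.8125, γ^t·E[r] = -0.731250, running G = -1.606250
t=2: π = [0.1777, 0.2031, 0.1895, 0.2324, 0.1973], E[r] = -0.8203, γ^t·E[r] = -0.664453, running G = -2.270703
t=3: π = [0.1733, 0.2041, 0.1948, 0.2268, 0.2009], E[r] = -0.8015, γ^t·E[r] = -0.584303, running G = -2.855007
t=4: π = [0.1745, 0.2040, 0.1938, 0.2276, 0.2001], E[r] = -0.8050, γ^t·E[r] = -0.528136, running G = -3.383142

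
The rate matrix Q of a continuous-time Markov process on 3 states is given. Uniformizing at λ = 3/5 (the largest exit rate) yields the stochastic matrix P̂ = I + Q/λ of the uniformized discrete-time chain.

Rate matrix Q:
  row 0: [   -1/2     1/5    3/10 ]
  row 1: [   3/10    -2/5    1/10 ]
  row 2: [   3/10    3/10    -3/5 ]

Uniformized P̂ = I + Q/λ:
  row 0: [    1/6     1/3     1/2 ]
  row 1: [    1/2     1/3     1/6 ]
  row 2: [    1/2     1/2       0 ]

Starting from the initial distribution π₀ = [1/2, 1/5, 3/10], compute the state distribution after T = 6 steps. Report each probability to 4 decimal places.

π = [0.3752, 0.3752, 0.2497]

t=0: π = [0.5000, 0.2000, 0.3000]
t=1: π = [0.3333, 0.3833, 0.2833]
t=2: π = [0.3889, 0.3806, 0.2306]
t=3: π = [0.3704, 0.3718, 0.2579]
t=4: π = [0.3765, 0.3763, 0.2471]
t=5: π = [0.3745, 0.3745, 0.2510]
t=6: π = [0.3752, 0.3752, 0.2497]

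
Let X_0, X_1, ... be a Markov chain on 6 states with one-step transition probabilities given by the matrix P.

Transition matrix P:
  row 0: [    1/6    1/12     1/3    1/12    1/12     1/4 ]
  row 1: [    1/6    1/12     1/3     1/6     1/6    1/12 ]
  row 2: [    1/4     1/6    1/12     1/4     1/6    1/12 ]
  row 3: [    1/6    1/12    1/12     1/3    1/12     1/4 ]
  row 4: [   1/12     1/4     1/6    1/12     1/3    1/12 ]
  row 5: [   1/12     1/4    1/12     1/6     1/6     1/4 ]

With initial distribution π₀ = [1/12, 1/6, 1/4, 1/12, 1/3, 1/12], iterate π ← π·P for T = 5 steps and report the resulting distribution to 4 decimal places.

t=0: π = [0.0833, 0.1667, 0.2500, 0.0833, 0.3333, 0.0833]
t=1: π = [0.1528, 0.1736, 0.1736, 0.1667, 0.2083, 0.1250]
t=2: π = [0.1534, 0.1534, 0.1823, 0.1788, 0.1748, 0.1574]
t=3: π = [0.1542, 0.1539, 0.1746, 0.1843, 0.1681, 0.1649]
t=4: π = [0.1535, 0.1534, 0.1744, 0.1851, 0.1665, 0.1672]
t=5: π = [0.1534, 0.1535, 0.1739, 0.1854, 0.1662, 0.1676]

π = [0.1534, 0.1535, 0.1739, 0.1854, 0.1662, 0.1676]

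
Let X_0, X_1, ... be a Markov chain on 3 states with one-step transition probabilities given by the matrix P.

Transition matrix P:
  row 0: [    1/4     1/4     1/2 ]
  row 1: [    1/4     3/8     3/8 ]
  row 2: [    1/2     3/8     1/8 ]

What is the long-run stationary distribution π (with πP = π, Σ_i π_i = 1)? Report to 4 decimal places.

π = [0.3333, 0.3333, 0.3333]

Balance equations π_j = Σ_i π_i·P[i][j]:
  π_0 = 1/4·π_0 + 1/4·π_1 + 1/2·π_2
  π_1 = 1/4·π_0 + 3/8·π_1 + 3/8·π_2
  normalize: π_0 + π_1 + π_2 = 1
Solving the linear system gives exactly π = [1/3, 1/3, 1/3].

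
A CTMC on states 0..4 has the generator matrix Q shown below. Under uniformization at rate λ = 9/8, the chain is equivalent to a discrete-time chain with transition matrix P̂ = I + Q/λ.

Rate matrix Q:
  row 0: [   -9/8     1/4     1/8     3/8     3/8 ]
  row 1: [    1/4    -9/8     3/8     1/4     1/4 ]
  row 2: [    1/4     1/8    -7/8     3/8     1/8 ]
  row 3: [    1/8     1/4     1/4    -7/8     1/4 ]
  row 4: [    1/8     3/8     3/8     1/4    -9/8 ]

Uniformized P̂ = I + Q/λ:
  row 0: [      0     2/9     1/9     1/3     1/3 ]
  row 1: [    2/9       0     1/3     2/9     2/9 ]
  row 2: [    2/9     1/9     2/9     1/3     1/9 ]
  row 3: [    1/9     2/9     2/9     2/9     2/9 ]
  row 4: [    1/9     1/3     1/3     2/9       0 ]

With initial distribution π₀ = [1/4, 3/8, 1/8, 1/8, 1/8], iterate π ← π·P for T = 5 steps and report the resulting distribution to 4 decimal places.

t=0: π = [0.2500, 0.3750, 0.1250, 0.1250, 0.1250]
t=1: π = [0.1389, 0.1389, 0.2500, 0.2639, 0.2083]
t=2: π = [0.1389, 0.1867, 0.2454, 0.2654, 0.1636]
t=3: π = [0.1437, 0.1716, 0.2457, 0.2649, 0.1740]
t=4: π = [0.1415, 0.1761, 0.2447, 0.2655, 0.1722]
t=5: π = [0.1421, 0.1750, 0.2452, 0.2651, 0.1725]

π = [0.1421, 0.1750, 0.2452, 0.2651, 0.1725]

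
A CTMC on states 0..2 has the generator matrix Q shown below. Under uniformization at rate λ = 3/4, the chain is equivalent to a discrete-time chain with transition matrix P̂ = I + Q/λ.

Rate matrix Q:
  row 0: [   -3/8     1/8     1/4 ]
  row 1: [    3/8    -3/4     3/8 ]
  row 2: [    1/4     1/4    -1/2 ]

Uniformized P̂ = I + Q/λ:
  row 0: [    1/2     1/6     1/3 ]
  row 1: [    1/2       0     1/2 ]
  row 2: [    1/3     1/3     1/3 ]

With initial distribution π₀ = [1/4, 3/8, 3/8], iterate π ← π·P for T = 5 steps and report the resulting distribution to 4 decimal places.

π = [0.4391, 0.1949, 0.3660]

t=0: π = [0.2500, 0.3750, 0.3750]
t=1: π = [0.4375, 0.1667, 0.3958]
t=2: π = [0.4340, 0.2049, 0.3611]
t=3: π = [0.4398, 0.1927, 0.3675]
t=4: π = [0.4388, 0.1958, 0.3655]
t=5: π = [0.4391, 0.1949, 0.3660]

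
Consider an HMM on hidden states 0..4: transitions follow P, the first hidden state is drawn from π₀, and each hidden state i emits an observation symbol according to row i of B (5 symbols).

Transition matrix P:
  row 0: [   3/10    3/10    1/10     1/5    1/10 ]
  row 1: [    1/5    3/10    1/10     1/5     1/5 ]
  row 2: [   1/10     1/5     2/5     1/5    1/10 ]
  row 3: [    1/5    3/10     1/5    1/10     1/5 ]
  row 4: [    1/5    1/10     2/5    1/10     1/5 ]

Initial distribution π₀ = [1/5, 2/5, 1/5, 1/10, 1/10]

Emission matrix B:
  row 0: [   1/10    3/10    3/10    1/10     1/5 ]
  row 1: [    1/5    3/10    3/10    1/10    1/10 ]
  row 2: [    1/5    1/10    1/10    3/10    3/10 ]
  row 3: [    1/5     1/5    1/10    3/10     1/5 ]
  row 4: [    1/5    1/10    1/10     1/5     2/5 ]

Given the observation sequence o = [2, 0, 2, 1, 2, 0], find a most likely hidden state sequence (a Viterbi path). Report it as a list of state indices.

t=0: δ = [6.000e-02, 1.200e-01, 2.000e-02, 1.000e-02, 1.000e-02]  (obs o_0=2)
t=1: δ = [2.400e-03, 7.200e-03, 2.400e-03, 4.800e-03, 4.800e-03]  ψ = [1, 1, 1, 1, 1]  (obs o_1=0)
t=2: δ = [4.320e-04, 6.480e-04, 1.920e-04, 1.440e-04, 1.440e-04]  ψ = [1, 1, 4, 1, 1]  (obs o_2=2)
t=3: δ = [3.888e-05, 5.832e-05, 7.680e-06, 2.592e-05, 1.296e-05]  ψ = [0, 1, 2, 1, 1]  (obs o_3=1)
t=4: δ = [3.499e-06, 5.249e-06, 5.832e-07, 1.166e-06, 1.166e-06]  ψ = [0, 1, 1, 1, 1]  (obs o_4=2)
t=5: δ = [1.050e-07, 3.149e-07, 1.050e-07, 2.100e-07, 2.100e-07]  ψ = [0, 1, 1, 1, 1]  (obs o_5=0)
backtrack: best end state = 1; path = [1, 1, 1, 1, 1, 1]

path = [1, 1, 1, 1, 1, 1]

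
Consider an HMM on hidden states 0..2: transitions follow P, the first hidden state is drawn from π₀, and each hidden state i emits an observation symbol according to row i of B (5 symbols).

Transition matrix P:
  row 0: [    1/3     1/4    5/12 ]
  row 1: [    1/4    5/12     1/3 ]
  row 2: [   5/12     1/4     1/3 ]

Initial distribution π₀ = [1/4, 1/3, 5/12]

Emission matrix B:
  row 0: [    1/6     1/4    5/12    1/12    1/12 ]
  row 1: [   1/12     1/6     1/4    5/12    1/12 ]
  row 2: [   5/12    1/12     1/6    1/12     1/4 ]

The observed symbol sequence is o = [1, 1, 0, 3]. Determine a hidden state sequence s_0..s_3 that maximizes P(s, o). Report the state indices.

t=0: δ = [6.250e-02, 5.556e-02, 3.472e-02]  (obs o_0=1)
t=1: δ = [5.208e-03, 3.858e-03, 2.170e-03]  ψ = [0, 1, 0]  (obs o_1=1)
t=2: δ = [2.894e-04, 1.340e-04, 9.042e-04]  ψ = [0, 1, 0]  (obs o_2=0)
t=3: δ = [3.140e-05, 9.419e-05, 2.512e-05]  ψ = [2, 2, 2]  (obs o_3=3)
backtrack: best end state = 1; path = [0, 0, 2, 1]

path = [0, 0, 2, 1]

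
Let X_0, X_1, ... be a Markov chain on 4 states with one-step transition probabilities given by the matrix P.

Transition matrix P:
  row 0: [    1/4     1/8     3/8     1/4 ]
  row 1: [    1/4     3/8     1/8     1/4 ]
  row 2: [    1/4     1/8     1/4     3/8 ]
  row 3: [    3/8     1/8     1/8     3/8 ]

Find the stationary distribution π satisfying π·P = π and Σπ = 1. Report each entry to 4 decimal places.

π = [0.2897, 0.1667, 0.2256, 0.3179]

Balance equations π_j = Σ_i π_i·P[i][j]:
  π_0 = 1/4·π_0 + 1/4·π_1 + 1/4·π_2 + 3/8·π_3
  π_1 = 1/8·π_0 + 3/8·π_1 + 1/8·π_2 + 1/8·π_3
  π_2 = 3/8·π_0 + 1/8·π_1 + 1/4·π_2 + 1/8·π_3
  normalize: π_0 + π_1 + π_2 + π_3 = 1
Solving the linear system gives exactly π = [113/390, 1/6, 44/195, 62/195].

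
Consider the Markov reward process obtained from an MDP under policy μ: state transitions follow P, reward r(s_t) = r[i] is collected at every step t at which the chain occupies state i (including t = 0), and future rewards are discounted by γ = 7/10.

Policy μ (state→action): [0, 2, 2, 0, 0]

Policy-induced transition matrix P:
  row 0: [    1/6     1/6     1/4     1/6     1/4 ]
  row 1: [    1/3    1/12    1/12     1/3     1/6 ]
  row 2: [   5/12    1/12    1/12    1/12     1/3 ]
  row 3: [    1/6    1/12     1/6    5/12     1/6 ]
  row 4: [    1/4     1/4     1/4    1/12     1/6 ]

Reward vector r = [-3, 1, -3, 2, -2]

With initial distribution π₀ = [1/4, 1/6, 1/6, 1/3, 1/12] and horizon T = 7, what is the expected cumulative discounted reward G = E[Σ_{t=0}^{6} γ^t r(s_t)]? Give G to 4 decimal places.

t=0: π = [0.2500, 0.1667, 0.1667, 0.3333, 0.0833], E[r] = -0.5833, γ^t·E[r] = -0.583333, running G = -0.583333
t=1: π = [0.2431, 0.1181, 0.1667, 0.2569, 0.2153], E[r] = -1.0278, γ^t·E[r] = -0.719444, running G = -1.302778
t=2: π = [0.2459, 0.1395, 0.1811, 0.2188, 0.2147], E[r] = -1.1337, γ^t·E[r] = -0.555503, running G = -1.858281
t=3: π = [0.2531, 0.1396, 0.1783, 0.2116, 0.2174], E[r] = -1.1661, γ^t·E[r] = -0.399985, running G = -2.258266
t=4: π = [0.2526, 0.1406, 0.1794, 0.2099, 0.2175], E[r] = -1.1706, γ^t·E[r] = -0.281061, running G = -2.539327
t=5: π = [0.2531, 0.1406, 0.1792, 0.2095, 0.2176], E[r] = -1.1723, γ^t·E[r] = -0.197035, running G = -2.736362
t=6: π = [0.2530, 0.1407, 0.1792, 0.2094, 0.2176], E[r] = -1.1725, γ^t·E[r] = -0.137948, running G = -2.874310

G = -2.8743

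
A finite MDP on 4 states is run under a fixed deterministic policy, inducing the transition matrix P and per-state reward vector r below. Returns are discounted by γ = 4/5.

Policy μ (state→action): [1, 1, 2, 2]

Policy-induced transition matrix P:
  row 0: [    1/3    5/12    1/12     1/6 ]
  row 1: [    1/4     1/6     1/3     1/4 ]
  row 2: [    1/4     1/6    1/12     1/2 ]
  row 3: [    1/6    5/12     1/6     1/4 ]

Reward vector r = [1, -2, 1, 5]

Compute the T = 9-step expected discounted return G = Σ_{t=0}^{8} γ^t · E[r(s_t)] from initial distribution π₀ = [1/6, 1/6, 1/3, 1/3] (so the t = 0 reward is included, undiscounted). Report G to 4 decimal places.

t=0: π = [0.1667, 0.1667, 0.3333, 0.3333], E[r] = 1.8333, γ^t·E[r] = 1.833333, running G = 1.833333
t=1: π = [0.2361, 0.2917, 0.1528, 0.3194], E[r] = 1.4028, γ^t·E[r] = 1.122222, running G = 2.955556
t=2: π = [0.2431, 0.3056, 0.1829, 0.2685], E[r] = 1.1574, γ^t·E[r] = 0.740741, running G = 3.696296
t=3: π = [0.2479, 0.2946, 0.1821, 0.2755], E[r] = 1.2182, γ^t·E[r] = 0.623704, running G = 4.320000
t=4: π = [0.2477, 0.2975, 0.1799, 0.2749], E[r] = 1.2070, γ^t·E[r] = 0.494374, running G = 4.814374
t=5: π = [0.2477, 0.2973, 0.1806, 0.2743], E[r] = 1.2054, γ^t·E[r] = 0.394997, running G = 5.209370
t=6: π = [0.2478, 0.2972, 0.1805, 0.2745], E[r] = 1.2065, γ^t·E[r] = 0.316271, running G = 5.525642
t=7: π = [0.2478, 0.2972, 0.1805, 0.2745], E[r] = 1.2062, γ^t·E[r] = 0.252960, running G = 5.778602
t=8: π = [0.2478, 0.2972, 0.1805, 0.2745], E[r] = 1.2062, γ^t·E[r] = 0.202371, running G = 5.980973

G = 5.9810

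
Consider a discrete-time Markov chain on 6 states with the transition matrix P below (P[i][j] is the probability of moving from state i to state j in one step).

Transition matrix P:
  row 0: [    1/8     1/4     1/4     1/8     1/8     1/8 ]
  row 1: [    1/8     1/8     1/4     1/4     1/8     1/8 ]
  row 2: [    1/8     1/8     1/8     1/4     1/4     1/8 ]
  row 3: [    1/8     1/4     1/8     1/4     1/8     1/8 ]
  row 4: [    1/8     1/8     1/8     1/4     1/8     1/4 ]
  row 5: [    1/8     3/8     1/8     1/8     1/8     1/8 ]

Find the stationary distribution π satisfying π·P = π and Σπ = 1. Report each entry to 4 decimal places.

Balance equations π_j = Σ_i π_i·P[i][j]:
  π_0 = 1/8·π_0 + 1/8·π_1 + 1/8·π_2 + 1/8·π_3 + 1/8·π_4 + 1/8·π_5
  π_1 = 1/4·π_0 + 1/8·π_1 + 1/8·π_2 + 1/4·π_3 + 1/8·π_4 + 3/8·π_5
  π_2 = 1/4·π_0 + 1/4·π_1 + 1/8·π_2 + 1/8·π_3 + 1/8·π_4 + 1/8·π_5
  π_3 = 1/8·π_0 + 1/4·π_1 + 1/4·π_2 + 1/4·π_3 + 1/4·π_4 + 1/8·π_5
  π_4 = 1/8·π_0 + 1/8·π_1 + 1/4·π_2 + 1/8·π_3 + 1/8·π_4 + 1/8·π_5
  normalize: π_0 + π_1 + π_2 + π_3 + π_4 + π_5 = 1
Solving the linear system gives exactly π = [1/8, 7617/37432, 777/4679, 8103/37432, 682/4679, 5361/37432].

π = [0.1250, 0.2035, 0.1661, 0.2165, 0.1458, 0.1432]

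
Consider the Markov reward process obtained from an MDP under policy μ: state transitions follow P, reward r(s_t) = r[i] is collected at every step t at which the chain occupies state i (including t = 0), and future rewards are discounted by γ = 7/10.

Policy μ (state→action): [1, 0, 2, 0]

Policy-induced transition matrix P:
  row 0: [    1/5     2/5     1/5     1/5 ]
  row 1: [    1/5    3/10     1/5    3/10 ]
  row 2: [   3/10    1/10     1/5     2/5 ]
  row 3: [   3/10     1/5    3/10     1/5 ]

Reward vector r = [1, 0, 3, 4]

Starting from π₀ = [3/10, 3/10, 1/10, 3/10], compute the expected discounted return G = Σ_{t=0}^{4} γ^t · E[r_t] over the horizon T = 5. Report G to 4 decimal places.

t=0: π = [0.3000, 0.3000, 0.1000, 0.3000], E[r] = 1.8000, γ^t·E[r] = 1.800000, running G = 1.800000
t=1: π = [0.2400, 0.2800, 0.2300, 0.2500], E[r] = 1.9300, γ^t·E[r] = 1.351000, running G = 3.151000
t=2: π = [0.2480, 0.2530, 0.2250, 0.2740], E[r] = 2.0190, γ^t·E[r] = 0.989310, running G = 4.140310
t=3: π = [0.2499, 0.2524, 0.2274, 0.2703], E[r] = 2.0133, γ^t·E[r] = 0.690562, running G = 4.830872
t=4: π = [0.2498, 0.2525, 0.2270, 0.2707], E[r] = 2.0137, γ^t·E[r] = 0.483499, running G = 5.314371

G = 5.3144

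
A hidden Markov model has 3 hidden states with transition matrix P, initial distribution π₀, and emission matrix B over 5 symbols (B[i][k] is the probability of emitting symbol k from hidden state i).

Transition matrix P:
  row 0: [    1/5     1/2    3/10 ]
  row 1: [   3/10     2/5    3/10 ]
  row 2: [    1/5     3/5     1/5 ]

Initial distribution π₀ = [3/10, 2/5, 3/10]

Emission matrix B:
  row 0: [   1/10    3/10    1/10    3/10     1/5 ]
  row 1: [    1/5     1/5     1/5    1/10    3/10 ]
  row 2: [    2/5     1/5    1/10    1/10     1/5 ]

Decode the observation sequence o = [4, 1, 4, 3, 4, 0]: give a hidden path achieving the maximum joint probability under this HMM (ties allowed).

path = [1, 0, 1, 0, 1, 2]

t=0: δ = [6.000e-02, 1.200e-01, 6.000e-02]  (obs o_0=4)
t=1: δ = [1.080e-02, 9.600e-03, 7.200e-03]  ψ = [1, 1, 1]  (obs o_1=1)
t=2: δ = [5.760e-04, 1.620e-03, 6.480e-04]  ψ = [1, 0, 0]  (obs o_2=4)
t=3: δ = [1.458e-04, 6.480e-05, 4.860e-05]  ψ = [1, 1, 1]  (obs o_3=3)
t=4: δ = [5.832e-06, 2.187e-05, 8.748e-06]  ψ = [0, 0, 0]  (obs o_4=4)
t=5: δ = [6.561e-07, 1.750e-06, 2.624e-06]  ψ = [1, 1, 1]  (obs o_5=0)
backtrack: best end state = 2; path = [1, 0, 1, 0, 1, 2]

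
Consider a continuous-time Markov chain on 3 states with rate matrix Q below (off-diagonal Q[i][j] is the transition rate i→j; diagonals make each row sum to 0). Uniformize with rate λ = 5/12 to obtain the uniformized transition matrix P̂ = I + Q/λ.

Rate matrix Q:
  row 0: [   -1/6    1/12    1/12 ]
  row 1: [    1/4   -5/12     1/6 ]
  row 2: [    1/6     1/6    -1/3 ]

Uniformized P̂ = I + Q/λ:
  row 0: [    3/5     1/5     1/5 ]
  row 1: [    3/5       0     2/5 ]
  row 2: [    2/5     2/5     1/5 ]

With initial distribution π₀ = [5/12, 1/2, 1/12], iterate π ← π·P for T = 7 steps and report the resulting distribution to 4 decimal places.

π = [0.5518, 0.2068, 0.2414]

t=0: π = [0.4167, 0.5000, 0.0833]
t=1: π = [0.5833, 0.1167, 0.3000]
t=2: π = [0.5400, 0.2367, 0.2233]
t=3: π = [0.5553, 0.1973, 0.2473]
t=4: π = [0.5505, 0.2100, 0.2395]
t=5: π = [0.5521, 0.2059, 0.2420]
t=6: π = [0.5516, 0.2072, 0.2412]
t=7: π = [0.5518, 0.2068, 0.2414]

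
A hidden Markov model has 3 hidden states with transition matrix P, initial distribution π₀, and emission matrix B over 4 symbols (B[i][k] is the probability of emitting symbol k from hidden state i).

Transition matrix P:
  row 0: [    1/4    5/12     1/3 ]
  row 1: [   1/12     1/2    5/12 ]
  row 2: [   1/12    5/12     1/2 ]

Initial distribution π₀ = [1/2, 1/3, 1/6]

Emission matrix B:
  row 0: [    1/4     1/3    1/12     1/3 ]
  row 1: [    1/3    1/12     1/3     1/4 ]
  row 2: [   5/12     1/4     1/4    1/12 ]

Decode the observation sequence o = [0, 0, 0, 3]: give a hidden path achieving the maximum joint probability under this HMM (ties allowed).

t=0: δ = [1.250e-01, 1.111e-01, 6.944e-02]  (obs o_0=0)
t=1: δ = [7.812e-03, 1.852e-02, 1.929e-02]  ψ = [0, 1, 1]  (obs o_1=0)
t=2: δ = [4.883e-04, 3.086e-03, 4.019e-03]  ψ = [0, 1, 2]  (obs o_2=0)
t=3: δ = [1.116e-04, 4.186e-04, 1.674e-04]  ψ = [2, 2, 2]  (obs o_3=3)
backtrack: best end state = 1; path = [1, 2, 2, 1]

path = [1, 2, 2, 1]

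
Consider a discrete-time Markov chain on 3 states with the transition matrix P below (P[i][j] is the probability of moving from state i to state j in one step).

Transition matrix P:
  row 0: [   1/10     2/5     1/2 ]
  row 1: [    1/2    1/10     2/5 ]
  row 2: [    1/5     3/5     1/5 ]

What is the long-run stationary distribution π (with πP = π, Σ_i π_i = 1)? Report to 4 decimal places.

Balance equations π_j = Σ_i π_i·P[i][j]:
  π_0 = 1/10·π_0 + 1/2·π_1 + 1/5·π_2
  π_1 = 2/5·π_0 + 1/10·π_1 + 3/5·π_2
  normalize: π_0 + π_1 + π_2 = 1
Solving the linear system gives exactly π = [16/57, 62/171, 61/171].

π = [0.2807, 0.3626, 0.3567]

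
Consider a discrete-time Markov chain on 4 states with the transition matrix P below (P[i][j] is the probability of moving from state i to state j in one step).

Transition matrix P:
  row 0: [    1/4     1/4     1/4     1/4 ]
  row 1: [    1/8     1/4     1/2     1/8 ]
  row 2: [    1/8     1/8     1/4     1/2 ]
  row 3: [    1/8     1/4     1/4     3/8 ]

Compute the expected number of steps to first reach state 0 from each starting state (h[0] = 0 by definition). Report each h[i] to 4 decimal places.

h = [0.0000, 8.0000, 8.0000, 8.0000]

First-step conditioning: h[0] = 0; for i ≠ 0, h[i] = 1 + Σ_k P[i][k]·h[k].
  h[1] = 1 + 1/4·h[1] + 1/2·h[2] + 1/8·h[3]
  h[2] = 1 + 1/8·h[1] + 1/4·h[2] + 1/2·h[3]
  h[3] = 1 + 1/4·h[1] + 1/4·h[2] + 3/8·h[3]
Solving the 3×3 linear system over states ≠ 0 gives exactly h = [0, 8, 8, 8] (h[0] = 0 is the target).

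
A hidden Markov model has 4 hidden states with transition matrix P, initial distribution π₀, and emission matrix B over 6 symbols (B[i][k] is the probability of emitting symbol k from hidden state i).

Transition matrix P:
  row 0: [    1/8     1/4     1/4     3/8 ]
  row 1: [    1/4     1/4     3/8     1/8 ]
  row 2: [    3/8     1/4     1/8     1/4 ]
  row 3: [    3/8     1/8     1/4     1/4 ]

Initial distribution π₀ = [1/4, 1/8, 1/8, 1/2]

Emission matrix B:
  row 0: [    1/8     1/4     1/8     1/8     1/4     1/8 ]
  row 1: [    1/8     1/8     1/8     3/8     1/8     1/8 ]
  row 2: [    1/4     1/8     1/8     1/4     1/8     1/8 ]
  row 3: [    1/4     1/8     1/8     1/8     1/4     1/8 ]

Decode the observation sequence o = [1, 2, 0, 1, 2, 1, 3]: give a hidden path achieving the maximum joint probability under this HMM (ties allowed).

path = [3, 0, 3, 0, 3, 0, 1]

t=0: δ = [6.250e-02, 1.562e-02, 1.562e-02, 6.250e-02]  (obs o_0=1)
t=1: δ = [2.930e-03, 1.953e-03, 1.953e-03, 2.930e-03]  ψ = [3, 0, 0, 0]  (obs o_1=2)
t=2: δ = [1.373e-04, 9.155e-05, 1.831e-04, 2.747e-04]  ψ = [3, 0, 0, 0]  (obs o_2=0)
t=3: δ = [2.575e-05, 5.722e-06, 8.583e-06, 8.583e-06]  ψ = [3, 2, 3, 3]  (obs o_3=1)
t=4: δ = [4.023e-07, 8.047e-07, 8.047e-07, 1.207e-06]  ψ = [0, 0, 0, 0]  (obs o_4=2)
t=5: δ = [1.132e-07, 2.515e-08, 3.772e-08, 3.772e-08]  ψ = [3, 1, 1, 3]  (obs o_5=1)
t=6: δ = [1.768e-09, 1.061e-08, 7.072e-09, 5.304e-09]  ψ = [0, 0, 0, 0]  (obs o_6=3)
backtrack: best end state = 1; path = [3, 0, 3, 0, 3, 0, 1]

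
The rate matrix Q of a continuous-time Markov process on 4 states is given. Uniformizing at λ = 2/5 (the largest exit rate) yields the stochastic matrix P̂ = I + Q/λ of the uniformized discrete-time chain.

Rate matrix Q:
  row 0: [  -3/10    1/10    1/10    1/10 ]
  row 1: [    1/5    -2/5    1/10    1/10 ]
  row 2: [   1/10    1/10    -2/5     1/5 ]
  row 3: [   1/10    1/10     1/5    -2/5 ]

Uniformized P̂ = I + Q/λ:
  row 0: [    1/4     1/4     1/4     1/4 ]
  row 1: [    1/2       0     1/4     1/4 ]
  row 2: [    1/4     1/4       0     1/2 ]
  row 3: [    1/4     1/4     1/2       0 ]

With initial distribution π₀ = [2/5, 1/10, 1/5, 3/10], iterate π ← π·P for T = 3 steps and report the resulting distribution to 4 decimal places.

t=0: π = [0.4000, 0.1000, 0.2000, 0.3000]
t=1: π = [0.2750, 0.2250, 0.2750, 0.2250]
t=2: π = [0.3063, 0.1938, 0.2375, 0.2625]
t=3: π = [0.2984, 0.2016, 0.2563, 0.2438]

π = [0.2984, 0.2016, 0.2563, 0.2438]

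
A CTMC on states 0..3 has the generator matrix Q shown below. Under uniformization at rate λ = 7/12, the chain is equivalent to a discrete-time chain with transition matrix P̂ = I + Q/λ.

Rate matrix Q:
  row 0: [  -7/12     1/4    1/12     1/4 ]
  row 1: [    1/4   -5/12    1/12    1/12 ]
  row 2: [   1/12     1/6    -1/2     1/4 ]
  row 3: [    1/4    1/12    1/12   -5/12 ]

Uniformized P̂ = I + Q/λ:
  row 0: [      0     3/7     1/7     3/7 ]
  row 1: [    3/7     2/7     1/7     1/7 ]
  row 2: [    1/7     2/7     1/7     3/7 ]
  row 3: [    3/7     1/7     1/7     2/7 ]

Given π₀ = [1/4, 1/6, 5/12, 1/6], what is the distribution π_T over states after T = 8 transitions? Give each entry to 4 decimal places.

π = [0.2716, 0.2809, 0.1429, 0.3047]

t=0: π = [0.2500, 0.1667, 0.4167, 0.1667]
t=1: π = [0.2024, 0.2976, 0.1429, 0.3571]
t=2: π = [0.3010, 0.2636, 0.1429, 0.2925]
t=3: π = [0.2587, 0.2869, 0.1429, 0.3115]
t=4: π = [0.2769, 0.2782, 0.1429, 0.3021]
t=5: π = [0.2691, 0.2821, 0.1429, 0.3059]
t=6: π = [0.2724, 0.2805, 0.1429, 0.3043]
t=7: π = [0.2710, 0.2812, 0.1429, 0.3050]
t=8: π = [0.2716, 0.2809, 0.1429, 0.3047]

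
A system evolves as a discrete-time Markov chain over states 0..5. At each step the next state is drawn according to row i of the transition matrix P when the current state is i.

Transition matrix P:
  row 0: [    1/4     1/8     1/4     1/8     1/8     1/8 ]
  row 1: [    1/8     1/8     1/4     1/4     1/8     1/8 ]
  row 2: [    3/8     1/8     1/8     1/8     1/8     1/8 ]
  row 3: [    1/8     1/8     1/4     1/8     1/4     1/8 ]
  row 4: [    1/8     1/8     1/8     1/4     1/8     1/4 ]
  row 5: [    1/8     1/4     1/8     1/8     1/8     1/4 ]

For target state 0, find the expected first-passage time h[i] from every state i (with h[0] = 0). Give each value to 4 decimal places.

h = [0.0000, 5.8176, 4.5225, 5.8381, 6.0022, 5.9997]

First-step conditioning: h[0] = 0; for i ≠ 0, h[i] = 1 + Σ_k P[i][k]·h[k].
  h[1] = 1 + 1/8·h[1] + 1/4·h[2] + 1/4·h[3] + 1/8·h[4] + 1/8·h[5]
  h[2] = 1 + 1/8·h[1] + 1/8·h[2] + 1/8·h[3] + 1/8·h[4] + 1/8·h[5]
  h[3] = 1 + 1/8·h[1] + 1/4·h[2] + 1/8·h[3] + 1/4·h[4] + 1/8·h[5]
  h[4] = 1 + 1/8·h[1] + 1/8·h[2] + 1/4·h[3] + 1/8·h[4] + 1/4·h[5]
  h[5] = 1 + 1/4·h[1] + 1/8·h[2] + 1/8·h[3] + 1/8·h[4] + 1/4·h[5]
Solving the 5×5 linear system over states ≠ 0 gives exactly h = [0, 36296/6239, 28216/6239, 36424/6239, 37448/6239, 37432/6239] (h[0] = 0 is the target).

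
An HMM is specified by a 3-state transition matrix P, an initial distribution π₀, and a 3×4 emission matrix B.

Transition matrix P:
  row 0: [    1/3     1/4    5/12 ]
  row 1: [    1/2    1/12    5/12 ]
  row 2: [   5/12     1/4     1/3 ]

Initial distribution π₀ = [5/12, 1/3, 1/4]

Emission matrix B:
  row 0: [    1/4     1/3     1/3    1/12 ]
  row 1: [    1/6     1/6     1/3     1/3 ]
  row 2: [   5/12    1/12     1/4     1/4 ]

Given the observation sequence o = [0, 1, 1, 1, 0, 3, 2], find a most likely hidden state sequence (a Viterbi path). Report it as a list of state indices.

path = [2, 0, 0, 0, 2, 1, 0]

t=0: δ = [1.042e-01, 5.556e-02, 1.042e-01]  (obs o_0=0)
t=1: δ = [1.447e-02, 4.340e-03, 3.617e-03]  ψ = [2, 0, 0]  (obs o_1=1)
t=2: δ = [1.608e-03, 6.028e-04, 5.023e-04]  ψ = [0, 0, 0]  (obs o_2=1)
t=3: δ = [1.786e-04, 6.698e-05, 5.582e-05]  ψ = [0, 0, 0]  (obs o_3=1)
t=4: δ = [1.488e-05, 7.442e-06, 3.101e-05]  ψ = [0, 0, 0]  (obs o_4=0)
t=5: δ = [1.077e-06, 2.584e-06, 2.584e-06]  ψ = [2, 2, 2]  (obs o_5=3)
t=6: δ = [4.307e-07, 2.153e-07, 2.692e-07]  ψ = [1, 2, 1]  (obs o_6=2)
backtrack: best end state = 0; path = [2, 0, 0, 0, 2, 1, 0]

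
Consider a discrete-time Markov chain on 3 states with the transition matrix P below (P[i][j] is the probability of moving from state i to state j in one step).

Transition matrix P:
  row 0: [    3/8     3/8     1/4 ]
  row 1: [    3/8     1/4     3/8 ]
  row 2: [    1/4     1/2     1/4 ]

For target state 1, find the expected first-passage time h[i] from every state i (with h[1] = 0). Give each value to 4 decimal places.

First-step conditioning: h[1] = 0; for i ≠ 1, h[i] = 1 + Σ_k P[i][k]·h[k].
  h[0] = 1 + 3/8·h[0] + 1/4·h[2]
  h[2] = 1 + 1/4·h[0] + 1/4·h[2]
Solving the 2×2 linear system over states ≠ 1 gives exactly h = [32/13, 0, 28/13] (h[1] = 0 is the target).

h = [2.4615, 0.0000, 2.1538]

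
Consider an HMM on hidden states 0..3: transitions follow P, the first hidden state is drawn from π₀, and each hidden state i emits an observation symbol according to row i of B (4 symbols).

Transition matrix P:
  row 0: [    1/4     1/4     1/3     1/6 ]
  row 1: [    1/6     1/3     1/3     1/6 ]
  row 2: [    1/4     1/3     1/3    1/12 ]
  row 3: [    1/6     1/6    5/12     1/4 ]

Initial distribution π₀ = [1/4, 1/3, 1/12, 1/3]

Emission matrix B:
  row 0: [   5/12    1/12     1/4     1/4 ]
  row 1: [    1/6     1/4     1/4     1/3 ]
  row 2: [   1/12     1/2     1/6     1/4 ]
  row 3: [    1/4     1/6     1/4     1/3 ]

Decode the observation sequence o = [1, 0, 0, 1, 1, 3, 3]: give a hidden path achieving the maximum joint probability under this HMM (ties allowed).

path = [1, 0, 0, 2, 2, 1, 1]

t=0: δ = [2.083e-02, 8.333e-02, 4.167e-02, 5.556e-02]  (obs o_0=1)
t=1: δ = [5.787e-03, 4.630e-03, 2.315e-03, 3.472e-03]  ψ = [1, 1, 1, 1]  (obs o_1=0)
t=2: δ = [6.028e-04, 2.572e-04, 1.608e-04, 2.411e-04]  ψ = [0, 1, 0, 0]  (obs o_2=0)
t=3: δ = [1.256e-05, 3.768e-05, 1.005e-04, 1.674e-05]  ψ = [0, 0, 0, 0]  (obs o_3=1)
t=4: δ = [2.093e-06, 8.372e-06, 1.674e-05, 1.395e-06]  ψ = [2, 2, 2, 2]  (obs o_4=1)
t=5: δ = [1.047e-06, 1.861e-06, 1.395e-06, 4.651e-07]  ψ = [2, 2, 2, 1]  (obs o_5=3)
t=6: δ = [8.721e-08, 2.067e-07, 1.550e-07, 1.034e-07]  ψ = [2, 1, 1, 1]  (obs o_6=3)
backtrack: best end state = 1; path = [1, 0, 0, 2, 2, 1, 1]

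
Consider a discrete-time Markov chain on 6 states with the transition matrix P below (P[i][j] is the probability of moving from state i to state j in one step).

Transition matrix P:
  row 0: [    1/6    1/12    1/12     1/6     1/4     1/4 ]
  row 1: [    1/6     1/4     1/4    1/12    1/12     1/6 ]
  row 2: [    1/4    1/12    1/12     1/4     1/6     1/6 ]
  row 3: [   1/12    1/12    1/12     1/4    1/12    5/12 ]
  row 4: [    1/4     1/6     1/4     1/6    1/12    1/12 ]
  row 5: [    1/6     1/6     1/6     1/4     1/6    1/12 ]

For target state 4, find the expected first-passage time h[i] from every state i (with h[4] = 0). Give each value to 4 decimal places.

h = [5.9942, 7.1186, 6.5413, 7.1992, 0.0000, 6.6278]

First-step conditioning: h[4] = 0; for i ≠ 4, h[i] = 1 + Σ_k P[i][k]·h[k].
  h[0] = 1 + 1/6·h[0] + 1/12·h[1] + 1/12·h[2] + 1/6·h[3] + 1/4·h[5]
  h[1] = 1 + 1/6·h[0] + 1/4·h[1] + 1/4·h[2] + 1/12·h[3] + 1/6·h[5]
  h[2] = 1 + 1/4·h[0] + 1/12·h[1] + 1/12·h[2] + 1/4·h[3] + 1/6·h[5]
  h[3] = 1 + 1/12·h[0] + 1/12·h[1] + 1/12·h[2] + 1/4·h[3] + 5/12·h[5]
  h[5] = 1 + 1/6·h[0] + 1/6·h[1] + 1/6·h[2] + 1/4·h[3] + 1/12·h[5]
Solving the 5×5 linear system over states ≠ 4 gives exactly h = [2056/343, 7325/1029, 6731/1029, 7408/1029, 0, 6820/1029] (h[4] = 0 is the target).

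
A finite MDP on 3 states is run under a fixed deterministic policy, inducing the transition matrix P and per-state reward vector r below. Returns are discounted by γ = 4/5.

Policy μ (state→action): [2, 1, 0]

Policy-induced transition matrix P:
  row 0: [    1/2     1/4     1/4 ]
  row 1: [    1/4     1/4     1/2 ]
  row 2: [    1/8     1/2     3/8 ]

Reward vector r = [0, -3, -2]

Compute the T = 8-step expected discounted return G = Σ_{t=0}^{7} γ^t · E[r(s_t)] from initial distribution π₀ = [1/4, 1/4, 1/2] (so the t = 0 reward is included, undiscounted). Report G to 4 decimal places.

t=0: π = [0.2500, 0.2500, 0.5000], E[r] = -1.7500, γ^t·E[r] = -1.750000, running G = -1.750000
t=1: π = [0.2500, 0.3750, 0.3750], E[r] = -1.8750, γ^t·E[r] = -1.500000, running G = -3.250000
t=2: π = [0.2656, 0.3438, 0.3906], E[r] = -1.8125, γ^t·E[r] = -1.160000, running G = -4.410000
t=3: π = [0.2676, 0.3477, 0.3848], E[r] = -1.8125, γ^t·E[r] = -0.928000, running G = -5.338000
t=4: π = [0.2688, 0.3462, 0.3850], E[r] = -1.8086, γ^t·E[r] = -0.740800, running G = -6.078800
t=5: π = [0.2691, 0.3463, 0.3847], E[r] = -1.8081, γ^t·E[r] = -0.592480, running G = -6.671280
t=6: π = [0.2692, 0.3462, 0.3846], E[r] = -1.8078, γ^t·E[r] = -0.473904, running G = -7.145184
t=7: π = [0.2692, 0.3462, 0.3846], E[r] = -1.8077, γ^t·E[r] = -0.379109, running G = -7.524293

G = -7.5243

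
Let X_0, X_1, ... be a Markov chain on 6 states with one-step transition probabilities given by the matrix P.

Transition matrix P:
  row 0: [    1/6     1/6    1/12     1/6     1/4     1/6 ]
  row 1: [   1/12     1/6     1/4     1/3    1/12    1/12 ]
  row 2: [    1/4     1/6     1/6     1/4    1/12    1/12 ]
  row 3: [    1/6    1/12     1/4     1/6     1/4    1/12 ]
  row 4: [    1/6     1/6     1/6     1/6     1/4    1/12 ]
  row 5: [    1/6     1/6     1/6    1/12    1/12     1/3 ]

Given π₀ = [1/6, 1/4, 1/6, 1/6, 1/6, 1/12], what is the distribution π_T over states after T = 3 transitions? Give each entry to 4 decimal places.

t=0: π = [0.1667, 0.2500, 0.1667, 0.1667, 0.1667, 0.0833]
t=1: π = [0.1597, 0.1528, 0.1875, 0.2153, 0.1667, 0.1181]
t=2: π = [0.1696, 0.1487, 0.1840, 0.1979, 0.1736, 0.1262]
t=3: π = [0.1696, 0.1502, 0.1814, 0.1963, 0.1735, 0.1290]

π = [0.1696, 0.1502, 0.1814, 0.1963, 0.1735, 0.1290]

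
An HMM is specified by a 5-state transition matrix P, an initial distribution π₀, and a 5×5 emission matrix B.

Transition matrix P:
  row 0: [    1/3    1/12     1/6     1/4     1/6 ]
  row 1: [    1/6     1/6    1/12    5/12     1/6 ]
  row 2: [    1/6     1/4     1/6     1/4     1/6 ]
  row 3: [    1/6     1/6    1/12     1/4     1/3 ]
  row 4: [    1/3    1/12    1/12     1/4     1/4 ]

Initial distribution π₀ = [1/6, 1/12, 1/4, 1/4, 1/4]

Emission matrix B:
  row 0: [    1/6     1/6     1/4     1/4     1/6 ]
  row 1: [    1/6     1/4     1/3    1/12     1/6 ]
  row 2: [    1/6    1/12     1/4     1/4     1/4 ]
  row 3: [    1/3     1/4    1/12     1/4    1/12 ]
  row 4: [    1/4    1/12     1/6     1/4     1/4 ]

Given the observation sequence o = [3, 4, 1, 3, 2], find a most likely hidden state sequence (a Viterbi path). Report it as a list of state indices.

t=0: δ = [4.167e-02, 6.944e-03, 6.250e-02, 6.250e-02, 6.250e-02]  (obs o_0=3)
t=1: δ = [3.472e-03, 2.604e-03, 2.604e-03, 1.302e-03, 5.208e-03]  ψ = [4, 2, 2, 2, 3]  (obs o_1=4)
t=2: δ = [2.894e-04, 1.628e-04, 4.823e-05, 3.255e-04, 1.085e-04]  ψ = [4, 2, 0, 4, 4]  (obs o_2=1)
t=3: δ = [2.411e-05, 4.521e-06, 1.206e-05, 2.035e-05, 2.713e-05]  ψ = [0, 3, 0, 3, 3]  (obs o_3=3)
t=4: δ = [2.261e-06, 1.130e-06, 1.005e-06, 5.651e-07, 1.130e-06]  ψ = [4, 3, 0, 4, 3]  (obs o_4=2)
backtrack: best end state = 0; path = [3, 4, 3, 4, 0]

path = [3, 4, 3, 4, 0]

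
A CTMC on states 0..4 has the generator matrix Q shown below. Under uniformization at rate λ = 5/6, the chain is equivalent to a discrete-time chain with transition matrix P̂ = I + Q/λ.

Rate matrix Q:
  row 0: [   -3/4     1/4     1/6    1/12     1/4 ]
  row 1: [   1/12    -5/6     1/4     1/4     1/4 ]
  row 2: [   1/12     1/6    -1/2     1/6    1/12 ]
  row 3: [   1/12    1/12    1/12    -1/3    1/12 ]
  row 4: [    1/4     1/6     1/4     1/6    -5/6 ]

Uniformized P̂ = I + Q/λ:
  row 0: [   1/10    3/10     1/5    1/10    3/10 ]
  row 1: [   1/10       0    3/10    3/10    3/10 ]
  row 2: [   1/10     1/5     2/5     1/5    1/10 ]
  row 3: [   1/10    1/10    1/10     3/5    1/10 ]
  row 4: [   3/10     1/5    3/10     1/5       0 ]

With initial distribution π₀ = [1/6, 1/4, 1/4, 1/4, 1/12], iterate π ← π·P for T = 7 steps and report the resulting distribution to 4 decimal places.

π = [0.1283, 0.1493, 0.2443, 0.3367, 0.1414]

t=0: π = [0.1667, 0.2500, 0.2500, 0.2500, 0.0833]
t=1: π = [0.1167, 0.1417, 0.2583, 0.3083, 0.1750]
t=2: π = [0.1350, 0.1525, 0.2525, 0.3258, 0.1342]
t=3: π = [0.1268, 0.1504, 0.2466, 0.3321, 0.1441]
t=4: π = [0.1288, 0.1494, 0.2456, 0.3352, 0.1410]
t=5: π = [0.1282, 0.1495, 0.2446, 0.3361, 0.1415]
t=6: π = [0.1283, 0.1493, 0.2444, 0.3366, 0.1414]
t=7: π = [0.1283, 0.1493, 0.2443, 0.3367, 0.1414]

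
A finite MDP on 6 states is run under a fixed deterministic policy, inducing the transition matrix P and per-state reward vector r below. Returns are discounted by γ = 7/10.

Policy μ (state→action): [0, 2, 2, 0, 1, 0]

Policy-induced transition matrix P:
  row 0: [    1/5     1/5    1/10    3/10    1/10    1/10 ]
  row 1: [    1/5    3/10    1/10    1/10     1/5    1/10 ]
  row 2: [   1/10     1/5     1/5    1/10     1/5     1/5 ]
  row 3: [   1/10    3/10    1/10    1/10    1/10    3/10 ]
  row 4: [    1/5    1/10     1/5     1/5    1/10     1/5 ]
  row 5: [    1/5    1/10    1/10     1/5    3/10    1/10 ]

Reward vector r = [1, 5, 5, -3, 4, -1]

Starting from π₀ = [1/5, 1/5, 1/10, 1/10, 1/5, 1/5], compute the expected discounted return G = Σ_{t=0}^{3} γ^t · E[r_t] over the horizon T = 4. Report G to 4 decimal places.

G = 4.7639

t=0: π = [0.2000, 0.2000, 0.1000, 0.1000, 0.2000, 0.2000], E[r] = 2.0000, γ^t·E[r] = 2.000000, running G = 2.000000
t=1: π = [0.1800, 0.1900, 0.1300, 0.1800, 0.1700, 0.1500], E[r] = 1.7700, γ^t·E[r] = 1.239000, running G = 3.239000
t=2: π = [0.1690, 0.2050, 0.1300, 0.1680, 0.1620, 0.1660], E[r] = 1.8220, γ^t·E[r] = 0.892780, running G = 4.131780
t=3: π = [0.1702, 0.2045, 0.1292, 0.1666, 0.1667, 0.1628], E[r] = 1.8429, γ^t·E[r] = 0.632115, running G = 4.763895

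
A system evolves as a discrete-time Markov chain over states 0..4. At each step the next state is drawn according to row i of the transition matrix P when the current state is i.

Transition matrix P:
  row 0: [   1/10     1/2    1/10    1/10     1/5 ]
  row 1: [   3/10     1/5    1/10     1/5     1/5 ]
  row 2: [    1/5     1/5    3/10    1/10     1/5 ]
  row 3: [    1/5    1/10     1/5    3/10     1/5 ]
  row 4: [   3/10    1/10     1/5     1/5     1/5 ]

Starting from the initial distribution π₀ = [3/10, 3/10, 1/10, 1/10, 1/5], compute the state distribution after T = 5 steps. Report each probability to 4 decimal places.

t=0: π = [0.3000, 0.3000, 0.1000, 0.1000, 0.2000]
t=1: π = [0.2200, 0.2600, 0.1500, 0.1700, 0.2000]
t=2: π = [0.2240, 0.2290, 0.1670, 0.1800, 0.2000]
t=3: π = [0.2205, 0.2292, 0.1714, 0.1789, 0.2000]
t=4: π = [0.2209, 0.2283, 0.1722, 0.1787, 0.2000]
t=5: π = [0.2207, 0.2284, 0.1723, 0.1786, 0.2000]

π = [0.2207, 0.2284, 0.1723, 0.1786, 0.2000]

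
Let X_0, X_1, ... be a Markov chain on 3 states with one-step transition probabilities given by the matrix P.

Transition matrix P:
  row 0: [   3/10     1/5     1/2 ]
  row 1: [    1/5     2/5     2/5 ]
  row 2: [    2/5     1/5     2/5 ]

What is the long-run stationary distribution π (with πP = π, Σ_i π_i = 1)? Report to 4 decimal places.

π = [0.3182, 0.2500, 0.4318]

Balance equations π_j = Σ_i π_i·P[i][j]:
  π_0 = 3/10·π_0 + 1/5·π_1 + 2/5·π_2
  π_1 = 1/5·π_0 + 2/5·π_1 + 1/5·π_2
  normalize: π_0 + π_1 + π_2 = 1
Solving the linear system gives exactly π = [7/22, 1/4, 19/44].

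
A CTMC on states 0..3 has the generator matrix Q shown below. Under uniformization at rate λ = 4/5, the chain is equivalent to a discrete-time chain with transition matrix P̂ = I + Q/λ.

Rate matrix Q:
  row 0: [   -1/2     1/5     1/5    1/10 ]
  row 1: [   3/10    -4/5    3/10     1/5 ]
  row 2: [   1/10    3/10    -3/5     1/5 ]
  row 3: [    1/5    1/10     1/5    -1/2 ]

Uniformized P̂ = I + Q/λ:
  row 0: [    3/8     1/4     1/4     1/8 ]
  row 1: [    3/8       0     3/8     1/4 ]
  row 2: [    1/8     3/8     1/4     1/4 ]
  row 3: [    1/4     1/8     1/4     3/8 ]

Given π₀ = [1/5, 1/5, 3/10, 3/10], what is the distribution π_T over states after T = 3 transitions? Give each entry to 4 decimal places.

t=0: π = [0.2000, 0.2000, 0.3000, 0.3000]
t=1: π = [0.2625, 0.2000, 0.2750, 0.2625]
t=2: π = [0.2734, 0.2016, 0.2750, 0.2500]
t=3: π = [0.2750, 0.2027, 0.2752, 0.2471]

π = [0.2750, 0.2027, 0.2752, 0.2471]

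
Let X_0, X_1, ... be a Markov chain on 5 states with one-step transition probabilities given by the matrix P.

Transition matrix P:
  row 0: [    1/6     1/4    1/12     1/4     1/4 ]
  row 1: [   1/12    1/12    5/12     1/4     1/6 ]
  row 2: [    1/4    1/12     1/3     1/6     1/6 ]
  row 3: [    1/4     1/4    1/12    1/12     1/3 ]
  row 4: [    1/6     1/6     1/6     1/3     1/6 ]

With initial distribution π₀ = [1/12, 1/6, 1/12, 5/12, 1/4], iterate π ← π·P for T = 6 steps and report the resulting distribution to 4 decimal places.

t=0: π = [0.0833, 0.1667, 0.0833, 0.4167, 0.2500]
t=1: π = [0.1944, 0.1875, 0.1806, 0.1944, 0.2431]
t=2: π = [0.1823, 0.1684, 0.2112, 0.2228, 0.2153]
t=3: π = [0.1888, 0.1688, 0.2102, 0.2132, 0.2190]
t=4: π = [0.1879, 0.1686, 0.2104, 0.2152, 0.2179]
t=5: π = [0.1881, 0.1687, 0.2103, 0.2148, 0.2182]
t=6: π = [0.1880, 0.1687, 0.2103, 0.2149, 0.2181]

π = [0.1880, 0.1687, 0.2103, 0.2149, 0.2181]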